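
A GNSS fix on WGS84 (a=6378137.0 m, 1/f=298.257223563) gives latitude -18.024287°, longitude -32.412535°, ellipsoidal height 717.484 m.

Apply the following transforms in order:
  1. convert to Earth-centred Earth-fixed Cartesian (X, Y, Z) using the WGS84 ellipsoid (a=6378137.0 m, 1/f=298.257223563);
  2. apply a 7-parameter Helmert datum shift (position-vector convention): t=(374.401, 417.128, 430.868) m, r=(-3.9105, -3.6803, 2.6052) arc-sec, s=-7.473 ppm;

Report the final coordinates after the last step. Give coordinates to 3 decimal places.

X=5122879.645 m, Y=-3251919.987 m, Z=-1960564.253 m

start: φ=-18.024287°, λ=-32.412535°, h=717.484 m
→ ECEF (a=6378137.000, f=1/298.257223563): X=5122467.4539, Y=-3252388.9376, Z=-1961162.8349
→ Helmert 7p (PV): X=5122879.6452, Y=-3251919.9870, Z=-1960564.2533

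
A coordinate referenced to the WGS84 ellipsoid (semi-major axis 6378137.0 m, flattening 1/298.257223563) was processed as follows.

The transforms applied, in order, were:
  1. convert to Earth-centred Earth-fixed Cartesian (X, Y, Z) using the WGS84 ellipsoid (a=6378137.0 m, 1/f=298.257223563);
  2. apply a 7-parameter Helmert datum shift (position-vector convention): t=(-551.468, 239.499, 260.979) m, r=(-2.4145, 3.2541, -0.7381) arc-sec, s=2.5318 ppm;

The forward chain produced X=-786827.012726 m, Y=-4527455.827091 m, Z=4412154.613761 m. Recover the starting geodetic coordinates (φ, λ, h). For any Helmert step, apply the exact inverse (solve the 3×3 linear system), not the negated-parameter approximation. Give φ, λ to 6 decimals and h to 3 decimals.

start: X=-786827.0127, Y=-4527455.8271, Z=4412154.6138 m
→ Helmert⁻¹: X=-786326.9542, Y=-4527738.3207, Z=4411817.0585
→ geod (Bowring, a=6378137.000): φ=44.02389000°, λ=-99.85222400°, h=2613.6240 m

φ=44.023890°, λ=-99.852224°, h=2613.624 m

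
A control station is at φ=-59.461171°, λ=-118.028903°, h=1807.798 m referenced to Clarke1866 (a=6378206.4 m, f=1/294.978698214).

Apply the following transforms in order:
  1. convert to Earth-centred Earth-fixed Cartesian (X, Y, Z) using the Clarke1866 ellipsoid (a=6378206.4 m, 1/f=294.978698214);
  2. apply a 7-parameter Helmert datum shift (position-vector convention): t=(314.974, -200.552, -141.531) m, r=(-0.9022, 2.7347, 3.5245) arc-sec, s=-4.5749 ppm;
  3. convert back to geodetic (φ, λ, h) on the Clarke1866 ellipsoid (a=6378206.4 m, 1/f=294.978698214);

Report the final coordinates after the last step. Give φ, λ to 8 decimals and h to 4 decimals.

start: φ=-59.461171°, λ=-118.028903°, h=1807.798 m
→ ECEF (a=6378206.400, f=1/294.978698214): X=-1527227.0495, Y=-2868804.1755, Z=-5471577.2256
→ Helmert 7p (PV): X=-1526928.6117, Y=-2869041.6315, Z=-5471660.9284
→ geod (Bowring, a=6378206.400): φ=-59.46101639°, λ=-118.02229175°, h=1915.1464 m

φ=-59.46101639°, λ=-118.02229175°, h=1915.1464 m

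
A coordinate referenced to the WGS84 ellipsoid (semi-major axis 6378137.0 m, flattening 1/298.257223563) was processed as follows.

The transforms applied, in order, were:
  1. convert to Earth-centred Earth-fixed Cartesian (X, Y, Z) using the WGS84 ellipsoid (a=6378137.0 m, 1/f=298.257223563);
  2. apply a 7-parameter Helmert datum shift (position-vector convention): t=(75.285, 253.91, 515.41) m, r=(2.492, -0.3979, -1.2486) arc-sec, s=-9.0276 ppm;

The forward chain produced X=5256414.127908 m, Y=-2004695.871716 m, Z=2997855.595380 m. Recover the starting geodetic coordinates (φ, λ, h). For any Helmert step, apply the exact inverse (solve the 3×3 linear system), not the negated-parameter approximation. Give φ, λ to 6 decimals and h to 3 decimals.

φ=28.208397°, λ=-20.877872°, h=1066.941 m

start: X=5256414.1279, Y=-2004695.8717, Z=2997855.5954 m
→ Helmert⁻¹: X=5256404.2141, Y=-2004899.8497, Z=2997381.3267
→ geod (Bowring, a=6378137.000): φ=28.20839700°, λ=-20.87787200°, h=1066.9410 m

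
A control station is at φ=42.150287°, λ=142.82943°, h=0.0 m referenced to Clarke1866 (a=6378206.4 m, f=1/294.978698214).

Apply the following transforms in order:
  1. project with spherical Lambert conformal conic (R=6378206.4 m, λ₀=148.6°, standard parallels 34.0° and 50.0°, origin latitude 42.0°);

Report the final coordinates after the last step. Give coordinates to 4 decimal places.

E=-471252.7781 m, N=32504.5388 m

start: φ=42.150287°, λ=142.829430°, h=0.000 m
→ lcc (R=6378206.4, λ₀=148.6°): E=-471252.7781, N=32504.5388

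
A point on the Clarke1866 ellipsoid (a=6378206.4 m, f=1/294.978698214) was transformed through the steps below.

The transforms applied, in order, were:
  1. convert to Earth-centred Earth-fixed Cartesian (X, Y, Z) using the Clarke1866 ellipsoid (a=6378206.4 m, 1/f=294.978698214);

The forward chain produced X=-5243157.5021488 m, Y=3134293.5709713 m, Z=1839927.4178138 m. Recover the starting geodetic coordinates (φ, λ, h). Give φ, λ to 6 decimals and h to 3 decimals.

start: X=-5243157.5021, Y=3134293.5710, Z=1839927.4178 m
→ geod (Bowring, a=6378206.400): φ=16.87026300°, λ=149.12954900°, h=3242.3540 m

φ=16.870263°, λ=149.129549°, h=3242.354 m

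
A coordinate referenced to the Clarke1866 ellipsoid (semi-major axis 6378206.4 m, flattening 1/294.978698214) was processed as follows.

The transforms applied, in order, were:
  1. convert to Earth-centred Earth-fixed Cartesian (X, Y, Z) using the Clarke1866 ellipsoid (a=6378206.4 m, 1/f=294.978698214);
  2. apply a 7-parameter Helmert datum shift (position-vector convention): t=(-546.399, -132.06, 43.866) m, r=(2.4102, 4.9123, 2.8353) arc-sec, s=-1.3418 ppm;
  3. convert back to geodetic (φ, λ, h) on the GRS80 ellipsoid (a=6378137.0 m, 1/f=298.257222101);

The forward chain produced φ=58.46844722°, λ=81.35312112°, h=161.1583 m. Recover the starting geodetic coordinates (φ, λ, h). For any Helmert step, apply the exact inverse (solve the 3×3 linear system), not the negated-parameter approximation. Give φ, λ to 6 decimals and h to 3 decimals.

φ=58.468065°, λ=81.345765°, h=346.698 m

start: φ=58.468447°, λ=81.353121°, h=161.158 m
→ ECEF (a=6378137.000, f=1/298.257222101): X=502719.2654, Y=3305780.5239, Z=5413343.2137
→ Helmert⁻¹: X=503182.8634, Y=3305973.3571, Z=5413279.9646
→ geod (Bowring, a=6378206.400): φ=58.46806500°, λ=81.34576500°, h=346.6980 m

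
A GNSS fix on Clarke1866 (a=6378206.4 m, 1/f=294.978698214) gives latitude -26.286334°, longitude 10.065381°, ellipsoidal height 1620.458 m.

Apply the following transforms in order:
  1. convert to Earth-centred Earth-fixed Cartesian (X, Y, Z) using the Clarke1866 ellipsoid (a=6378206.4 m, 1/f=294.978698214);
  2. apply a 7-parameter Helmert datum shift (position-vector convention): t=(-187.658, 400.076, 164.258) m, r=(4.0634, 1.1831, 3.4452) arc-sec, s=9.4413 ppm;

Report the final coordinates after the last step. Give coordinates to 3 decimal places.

start: φ=-26.286334°, λ=10.065381°, h=1620.458 m
→ ECEF (a=6378206.400, f=1/294.978698214): X=5635804.9592, Y=1000376.8545, Z=-2808098.2309
→ Helmert 7p (PV): X=5635637.6943, Y=1000935.8298, Z=-2807973.1038

X=5635637.694 m, Y=1000935.830 m, Z=-2807973.104 m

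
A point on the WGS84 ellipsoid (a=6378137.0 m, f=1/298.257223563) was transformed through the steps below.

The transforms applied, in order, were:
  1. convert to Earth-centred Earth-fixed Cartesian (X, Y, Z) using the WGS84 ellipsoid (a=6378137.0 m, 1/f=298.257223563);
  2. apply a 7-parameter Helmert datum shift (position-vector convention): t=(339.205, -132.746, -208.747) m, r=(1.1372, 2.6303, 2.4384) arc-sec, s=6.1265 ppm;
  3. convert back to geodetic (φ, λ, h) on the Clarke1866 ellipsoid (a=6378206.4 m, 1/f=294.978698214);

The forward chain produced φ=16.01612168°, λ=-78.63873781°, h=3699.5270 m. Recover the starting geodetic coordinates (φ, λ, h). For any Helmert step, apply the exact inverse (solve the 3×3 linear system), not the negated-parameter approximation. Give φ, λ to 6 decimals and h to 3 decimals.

φ=16.017745°, λ=-78.642463°, h=3580.156 m

start: φ=16.016122°, λ=-78.638738°, h=3699.527 m
→ ECEF (a=6378206.400, f=1/294.978698214): X=1208712.4606, Y=-6015533.6861, Z=1749356.7817
→ Helmert⁻¹: X=1208272.4296, Y=-6015368.7247, Z=1749603.3826
→ geod (Bowring, a=6378137.000): φ=16.01774500°, λ=-78.64246300°, h=3580.1560 m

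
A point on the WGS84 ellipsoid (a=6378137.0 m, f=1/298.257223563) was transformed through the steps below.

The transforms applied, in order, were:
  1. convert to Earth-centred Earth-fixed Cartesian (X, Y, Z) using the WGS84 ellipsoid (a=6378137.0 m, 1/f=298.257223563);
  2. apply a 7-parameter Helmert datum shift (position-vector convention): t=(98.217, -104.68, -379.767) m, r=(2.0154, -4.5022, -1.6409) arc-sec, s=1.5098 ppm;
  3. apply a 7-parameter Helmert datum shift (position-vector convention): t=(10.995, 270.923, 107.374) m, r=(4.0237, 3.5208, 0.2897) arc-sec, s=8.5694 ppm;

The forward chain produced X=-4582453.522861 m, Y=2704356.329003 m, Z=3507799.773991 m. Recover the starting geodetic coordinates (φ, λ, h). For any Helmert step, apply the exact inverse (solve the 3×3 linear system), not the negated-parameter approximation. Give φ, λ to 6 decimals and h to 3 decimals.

start: X=-4582453.5229, Y=2704356.3290, Z=3507799.7740 m
→ Helmert⁻¹: X=-4582481.3224, Y=2704137.0929, Z=3507531.3708
→ Helmert⁻¹: X=-4582517.5640, Y=2704235.5110, Z=3507979.4425
→ geod (Bowring, a=6378137.000): φ=33.57305500°, λ=149.45429300°, h=1611.5310 m

φ=33.573055°, λ=149.454293°, h=1611.531 m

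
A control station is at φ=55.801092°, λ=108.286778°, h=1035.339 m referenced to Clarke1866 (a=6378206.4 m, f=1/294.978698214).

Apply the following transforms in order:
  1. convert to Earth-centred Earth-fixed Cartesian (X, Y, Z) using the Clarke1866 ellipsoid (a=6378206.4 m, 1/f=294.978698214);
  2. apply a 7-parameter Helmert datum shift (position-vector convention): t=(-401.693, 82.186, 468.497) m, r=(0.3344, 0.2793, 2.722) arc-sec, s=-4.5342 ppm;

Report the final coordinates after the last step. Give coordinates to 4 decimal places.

start: φ=55.801092°, λ=108.286778°, h=1035.339 m
→ ECEF (a=6378206.400, f=1/294.978698214): X=-1127668.1329, Y=3412394.7535, Z=5252681.0374
→ Helmert 7p (PV): X=-1128102.6322, Y=3412438.0699, Z=5253132.7768

X=-1128102.6322 m, Y=3412438.0699 m, Z=5253132.7768 m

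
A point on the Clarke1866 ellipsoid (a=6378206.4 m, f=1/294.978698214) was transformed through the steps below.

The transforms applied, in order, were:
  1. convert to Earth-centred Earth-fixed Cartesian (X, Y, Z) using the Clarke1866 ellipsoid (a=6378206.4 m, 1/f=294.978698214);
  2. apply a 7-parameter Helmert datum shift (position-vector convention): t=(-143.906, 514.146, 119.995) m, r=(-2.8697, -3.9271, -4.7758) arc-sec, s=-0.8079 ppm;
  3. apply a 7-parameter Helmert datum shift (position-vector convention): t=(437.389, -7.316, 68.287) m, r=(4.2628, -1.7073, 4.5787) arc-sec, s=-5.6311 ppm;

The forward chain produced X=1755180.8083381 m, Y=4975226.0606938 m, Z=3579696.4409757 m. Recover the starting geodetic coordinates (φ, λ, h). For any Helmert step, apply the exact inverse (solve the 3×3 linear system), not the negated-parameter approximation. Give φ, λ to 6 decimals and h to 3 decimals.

start: X=1755180.8083, Y=4975226.0607, Z=3579696.4410 m
→ Helmert⁻¹: X=1754893.3716, Y=4975296.4143, Z=3579530.9630
→ Helmert⁻¹: X=1754991.6604, Y=4974777.1223, Z=3579449.6589
→ geod (Bowring, a=6378206.400): φ=34.33917800°, λ=70.56828200°, h=3652.8020 m

φ=34.339178°, λ=70.568282°, h=3652.802 m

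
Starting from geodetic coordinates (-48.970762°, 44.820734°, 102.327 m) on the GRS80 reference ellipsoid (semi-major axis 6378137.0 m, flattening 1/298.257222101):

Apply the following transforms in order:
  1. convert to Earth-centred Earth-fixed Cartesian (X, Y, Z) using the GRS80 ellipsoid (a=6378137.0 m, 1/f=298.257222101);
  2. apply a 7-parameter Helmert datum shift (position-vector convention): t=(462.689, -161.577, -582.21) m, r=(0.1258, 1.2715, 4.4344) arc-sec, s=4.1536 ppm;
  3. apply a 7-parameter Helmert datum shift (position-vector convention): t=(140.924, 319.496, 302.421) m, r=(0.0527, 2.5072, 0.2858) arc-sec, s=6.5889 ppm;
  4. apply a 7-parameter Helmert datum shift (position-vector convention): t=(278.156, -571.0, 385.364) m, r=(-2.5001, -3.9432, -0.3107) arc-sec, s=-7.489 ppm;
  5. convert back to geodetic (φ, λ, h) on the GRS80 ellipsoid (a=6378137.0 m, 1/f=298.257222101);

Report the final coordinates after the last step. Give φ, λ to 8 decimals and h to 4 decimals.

φ=-48.96829200°, λ=44.80890955°, h=263.0460 m

start: φ=-48.970762°, λ=44.820734°, h=102.327 m
→ ECEF (a=6378137.000, f=1/298.257222101): X=2975547.8203, Y=2956986.1546, Z=-4788502.1107
→ Helmert 7p (PV): X=2975929.7789, Y=2956903.7505, Z=-4789120.7493
→ Helmert 7p (PV): X=2976028.0005, Y=2957248.0763, Z=-4788885.3013
→ Helmert 7p (PV): X=2976379.8728, Y=2956592.4019, Z=-4788443.0245
→ geod (Bowring, a=6378137.000): φ=-48.96829200°, λ=44.80890955°, h=263.0460 m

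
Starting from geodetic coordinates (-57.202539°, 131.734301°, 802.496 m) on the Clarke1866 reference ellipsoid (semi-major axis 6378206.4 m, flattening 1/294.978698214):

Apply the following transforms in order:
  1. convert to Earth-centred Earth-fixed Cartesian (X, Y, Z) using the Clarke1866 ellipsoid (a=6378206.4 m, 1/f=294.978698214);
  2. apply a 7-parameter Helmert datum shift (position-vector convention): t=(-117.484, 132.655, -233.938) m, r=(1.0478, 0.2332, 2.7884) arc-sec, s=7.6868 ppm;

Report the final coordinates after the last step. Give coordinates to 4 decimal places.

X=-2305826.0968 m, Y=2584836.1701 m, Z=-5338884.4753 m

start: φ=-57.202539°, λ=131.734301°, h=802.496 m
→ ECEF (a=6378206.400, f=1/294.978698214): X=-2305649.9125, Y=2584687.6966, Z=-5338625.2371
→ Helmert 7p (PV): X=-2305826.0968, Y=2584836.1701, Z=-5338884.4753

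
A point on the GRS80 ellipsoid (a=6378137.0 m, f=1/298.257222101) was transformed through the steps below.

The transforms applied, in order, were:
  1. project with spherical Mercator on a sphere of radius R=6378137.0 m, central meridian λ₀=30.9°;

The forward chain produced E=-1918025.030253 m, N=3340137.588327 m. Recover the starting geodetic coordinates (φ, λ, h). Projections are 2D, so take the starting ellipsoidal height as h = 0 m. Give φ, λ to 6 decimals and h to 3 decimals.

start: E=-1918025.0303, N=3340137.5883 m
→ merc⁻¹: φ=28.72064000°, λ=13.67008800°

φ=28.720640°, λ=13.670088°, h=0.000 m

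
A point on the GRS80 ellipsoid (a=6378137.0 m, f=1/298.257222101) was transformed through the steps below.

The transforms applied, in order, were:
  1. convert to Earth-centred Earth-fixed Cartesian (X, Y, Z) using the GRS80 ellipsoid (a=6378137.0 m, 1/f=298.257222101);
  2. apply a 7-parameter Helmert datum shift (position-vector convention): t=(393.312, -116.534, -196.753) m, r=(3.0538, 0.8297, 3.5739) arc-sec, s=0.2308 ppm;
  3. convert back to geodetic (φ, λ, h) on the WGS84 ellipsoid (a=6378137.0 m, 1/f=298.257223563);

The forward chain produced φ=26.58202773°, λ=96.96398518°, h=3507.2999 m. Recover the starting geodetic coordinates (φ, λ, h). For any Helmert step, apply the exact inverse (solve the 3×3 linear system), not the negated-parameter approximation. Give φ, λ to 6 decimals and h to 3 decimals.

φ=26.582082°, λ=96.966830°, h=3739.715 m

start: φ=26.582028°, λ=96.963985°, h=3507.300 m
→ ECEF (a=6378137.000, f=1/298.257223563): X=-692420.1628, Y=5668765.3187, Z=2838444.9107
→ Helmert⁻¹: X=-692726.5087, Y=5668934.5725, Z=2838554.2921
→ geod (Bowring, a=6378137.000): φ=26.58208200°, λ=96.96683000°, h=3739.7150 m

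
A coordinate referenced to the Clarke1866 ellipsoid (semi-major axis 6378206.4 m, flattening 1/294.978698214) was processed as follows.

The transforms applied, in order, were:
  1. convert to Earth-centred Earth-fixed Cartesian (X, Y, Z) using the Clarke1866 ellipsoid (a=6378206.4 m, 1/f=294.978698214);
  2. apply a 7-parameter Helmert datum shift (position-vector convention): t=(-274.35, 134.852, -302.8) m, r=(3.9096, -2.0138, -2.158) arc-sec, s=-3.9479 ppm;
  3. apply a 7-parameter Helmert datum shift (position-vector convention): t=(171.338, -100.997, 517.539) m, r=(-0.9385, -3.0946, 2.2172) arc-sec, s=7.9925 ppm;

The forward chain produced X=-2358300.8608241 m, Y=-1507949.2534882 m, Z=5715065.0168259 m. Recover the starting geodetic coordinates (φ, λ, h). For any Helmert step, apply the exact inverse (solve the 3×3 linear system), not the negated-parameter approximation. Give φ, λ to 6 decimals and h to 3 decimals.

start: X=-2358300.8608, Y=-1507949.2535, Z=5715065.0168 m
→ Helmert⁻¹: X=-2358383.8217, Y=-1507836.8551, Z=5714530.3270
→ Helmert⁻¹: X=-2358047.2097, Y=-1507894.0091, Z=5714907.2917
→ geod (Bowring, a=6378206.400): φ=64.05941000°, λ=-147.40241600°, h=2763.0750 m

φ=64.059410°, λ=-147.402416°, h=2763.075 m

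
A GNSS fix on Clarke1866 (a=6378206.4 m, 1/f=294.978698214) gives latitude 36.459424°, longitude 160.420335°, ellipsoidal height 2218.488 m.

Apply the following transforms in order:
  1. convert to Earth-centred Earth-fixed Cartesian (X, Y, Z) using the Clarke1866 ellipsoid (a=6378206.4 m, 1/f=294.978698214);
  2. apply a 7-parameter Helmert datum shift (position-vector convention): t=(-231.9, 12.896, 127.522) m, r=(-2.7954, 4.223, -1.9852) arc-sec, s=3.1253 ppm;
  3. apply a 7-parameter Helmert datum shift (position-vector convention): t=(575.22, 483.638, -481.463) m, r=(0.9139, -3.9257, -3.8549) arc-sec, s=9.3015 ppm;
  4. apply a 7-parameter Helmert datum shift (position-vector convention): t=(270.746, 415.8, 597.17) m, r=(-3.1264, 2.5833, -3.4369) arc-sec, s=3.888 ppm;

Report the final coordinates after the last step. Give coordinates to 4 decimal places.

X=-4840026.9365 m, Y=1723006.9944 m, Z=3770771.6935 m

start: φ=36.459424°, λ=160.420335°, h=2218.488 m
→ ECEF (a=6378206.400, f=1/294.978698214): X=-4840692.1275, Y=1721757.3152, Z=3770441.1669
→ Helmert 7p (PV): X=-4840845.3900, Y=1721873.2807, Z=3770656.2456
→ Helmert 7p (PV): X=-4840354.7816, Y=1722446.6997, Z=3770125.3511
→ Helmert 7p (PV): X=-4840026.9365, Y=1723006.9944, Z=3770771.6935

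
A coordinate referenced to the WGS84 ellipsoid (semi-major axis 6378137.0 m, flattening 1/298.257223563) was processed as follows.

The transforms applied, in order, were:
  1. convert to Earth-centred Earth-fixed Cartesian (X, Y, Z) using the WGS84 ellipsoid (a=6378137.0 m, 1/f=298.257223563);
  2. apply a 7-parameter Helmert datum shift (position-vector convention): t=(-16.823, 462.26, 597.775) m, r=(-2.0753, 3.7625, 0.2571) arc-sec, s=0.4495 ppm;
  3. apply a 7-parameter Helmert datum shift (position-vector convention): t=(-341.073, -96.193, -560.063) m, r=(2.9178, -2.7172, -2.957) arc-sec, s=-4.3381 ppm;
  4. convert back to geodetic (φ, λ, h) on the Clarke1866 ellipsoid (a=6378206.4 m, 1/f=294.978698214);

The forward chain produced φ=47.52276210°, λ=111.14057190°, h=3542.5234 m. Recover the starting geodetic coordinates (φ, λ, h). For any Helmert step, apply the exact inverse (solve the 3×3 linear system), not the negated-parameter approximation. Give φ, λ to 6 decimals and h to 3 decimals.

φ=47.523198°, λ=111.138846°, h=3161.812 m

start: φ=47.522762°, λ=111.140572°, h=3542.523 m
→ ECEF (a=6378206.400, f=1/294.978698214): X=-1557148.5699, Y=4026952.2692, Z=4683615.6632
→ Helmert⁻¹: X=-1556810.2768, Y=4027109.8753, Z=4684159.5881
→ Helmert⁻¹: X=-1556873.1686, Y=4026600.6229, Z=4683571.8217
→ geod (Bowring, a=6378137.000): φ=47.52319800°, λ=111.13884600°, h=3161.8120 m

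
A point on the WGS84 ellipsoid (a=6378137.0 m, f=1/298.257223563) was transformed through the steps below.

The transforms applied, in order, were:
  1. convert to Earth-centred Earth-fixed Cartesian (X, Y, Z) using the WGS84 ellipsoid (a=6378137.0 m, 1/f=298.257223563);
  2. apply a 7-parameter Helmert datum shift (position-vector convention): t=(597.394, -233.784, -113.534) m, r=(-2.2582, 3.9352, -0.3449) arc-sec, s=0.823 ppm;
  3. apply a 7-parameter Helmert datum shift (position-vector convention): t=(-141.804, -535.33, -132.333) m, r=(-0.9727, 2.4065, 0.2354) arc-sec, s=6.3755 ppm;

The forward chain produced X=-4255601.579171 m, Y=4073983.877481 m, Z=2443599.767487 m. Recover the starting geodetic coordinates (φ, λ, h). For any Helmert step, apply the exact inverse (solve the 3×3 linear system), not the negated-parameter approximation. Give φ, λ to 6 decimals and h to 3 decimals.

φ=22.662582°, λ=136.247541°, h=3841.845 m

start: X=-4255601.5792, Y=4073983.8775, Z=2443599.7675 m
→ Helmert⁻¹: X=-4255456.5052, Y=4074486.5632, Z=2443686.0864
→ Helmert⁻¹: X=-4256103.8329, Y=4074683.1225, Z=2443761.0194
→ geod (Bowring, a=6378137.000): φ=22.66258200°, λ=136.24754100°, h=3841.8450 m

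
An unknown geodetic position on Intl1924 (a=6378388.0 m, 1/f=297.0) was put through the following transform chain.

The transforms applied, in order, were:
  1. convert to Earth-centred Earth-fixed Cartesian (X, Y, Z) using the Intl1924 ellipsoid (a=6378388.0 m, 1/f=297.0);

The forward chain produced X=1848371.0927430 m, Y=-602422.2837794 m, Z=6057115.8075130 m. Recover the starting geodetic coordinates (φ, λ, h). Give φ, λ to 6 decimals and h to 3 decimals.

start: X=1848371.0927, Y=-602422.2838, Z=6057115.8075 m
→ geod (Bowring, a=6378388.000): φ=72.31778500°, λ=-18.05185800°, h=2541.0740 m

φ=72.317785°, λ=-18.051858°, h=2541.074 m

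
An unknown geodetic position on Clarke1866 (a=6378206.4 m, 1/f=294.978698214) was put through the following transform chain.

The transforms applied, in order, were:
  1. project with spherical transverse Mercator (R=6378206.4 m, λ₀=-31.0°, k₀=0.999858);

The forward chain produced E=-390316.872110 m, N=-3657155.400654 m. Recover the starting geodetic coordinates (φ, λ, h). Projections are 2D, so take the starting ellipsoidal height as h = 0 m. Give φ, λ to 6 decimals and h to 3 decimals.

φ=-32.787919°, λ=-35.169784°, h=0.000 m

start: E=-390316.8721, N=-3657155.4007 m
→ tm⁻¹: φ=-32.78791900°, λ=-35.16978400°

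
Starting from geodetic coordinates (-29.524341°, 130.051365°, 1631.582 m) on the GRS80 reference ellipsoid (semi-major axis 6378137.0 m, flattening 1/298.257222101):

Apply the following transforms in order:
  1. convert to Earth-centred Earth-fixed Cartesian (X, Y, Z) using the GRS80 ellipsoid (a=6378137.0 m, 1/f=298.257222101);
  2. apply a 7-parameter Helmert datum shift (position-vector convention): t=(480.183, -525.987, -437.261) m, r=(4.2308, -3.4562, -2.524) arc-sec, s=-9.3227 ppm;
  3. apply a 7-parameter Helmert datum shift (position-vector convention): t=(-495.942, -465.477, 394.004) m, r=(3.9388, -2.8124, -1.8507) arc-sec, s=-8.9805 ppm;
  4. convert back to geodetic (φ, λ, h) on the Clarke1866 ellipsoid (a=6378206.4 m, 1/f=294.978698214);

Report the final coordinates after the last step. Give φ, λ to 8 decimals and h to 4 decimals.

φ=-29.52923060°, λ=130.05528285°, h=872.7345 m

start: φ=-29.524341°, λ=130.051365°, h=1631.582 m
→ ECEF (a=6378137.000, f=1/298.257222101): X=-3575045.2936, Y=4252824.3949, Z=-3125406.7550
→ Helmert 7p (PV): X=-3574427.3723, Y=4252366.6126, Z=-3125787.5512
→ Helmert 7p (PV): X=-3574810.4409, Y=4251954.7073, Z=-3125333.0108
→ geod (Bowring, a=6378206.400): φ=-29.52923060°, λ=130.05528285°, h=872.7345 m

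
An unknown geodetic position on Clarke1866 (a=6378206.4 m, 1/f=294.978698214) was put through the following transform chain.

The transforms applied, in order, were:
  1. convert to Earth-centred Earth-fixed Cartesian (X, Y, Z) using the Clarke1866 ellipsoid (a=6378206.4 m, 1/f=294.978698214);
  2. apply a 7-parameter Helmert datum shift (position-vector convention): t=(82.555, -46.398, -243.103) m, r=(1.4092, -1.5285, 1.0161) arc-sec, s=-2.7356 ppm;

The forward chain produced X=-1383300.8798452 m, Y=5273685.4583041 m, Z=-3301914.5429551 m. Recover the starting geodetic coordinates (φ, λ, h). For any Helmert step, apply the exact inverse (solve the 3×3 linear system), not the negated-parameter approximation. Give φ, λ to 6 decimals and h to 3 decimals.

φ=-31.370834°, λ=104.698459°, h=1568.313 m

start: X=-1383300.8798, Y=5273685.4583, Z=-3301914.5430 m
→ Helmert⁻¹: X=-1383385.7067, Y=5273730.5407, Z=-3301706.2507
→ geod (Bowring, a=6378206.400): φ=-31.37083400°, λ=104.69845900°, h=1568.3130 m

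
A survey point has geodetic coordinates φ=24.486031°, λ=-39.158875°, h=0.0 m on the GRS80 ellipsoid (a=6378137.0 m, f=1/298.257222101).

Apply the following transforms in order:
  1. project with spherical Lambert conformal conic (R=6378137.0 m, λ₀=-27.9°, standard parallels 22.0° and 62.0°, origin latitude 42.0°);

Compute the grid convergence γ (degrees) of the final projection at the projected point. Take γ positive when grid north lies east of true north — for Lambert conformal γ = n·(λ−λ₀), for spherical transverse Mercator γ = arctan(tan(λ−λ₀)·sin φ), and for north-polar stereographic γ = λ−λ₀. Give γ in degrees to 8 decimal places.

-7.69900131

start: φ=24.486031°, λ=-39.158875°, h=0.000 m
→ into lcc (λ₀=-27.9°): φ=24.48603100°, λ−λ₀=-11.25887500°
convergence γ = -7.69900131°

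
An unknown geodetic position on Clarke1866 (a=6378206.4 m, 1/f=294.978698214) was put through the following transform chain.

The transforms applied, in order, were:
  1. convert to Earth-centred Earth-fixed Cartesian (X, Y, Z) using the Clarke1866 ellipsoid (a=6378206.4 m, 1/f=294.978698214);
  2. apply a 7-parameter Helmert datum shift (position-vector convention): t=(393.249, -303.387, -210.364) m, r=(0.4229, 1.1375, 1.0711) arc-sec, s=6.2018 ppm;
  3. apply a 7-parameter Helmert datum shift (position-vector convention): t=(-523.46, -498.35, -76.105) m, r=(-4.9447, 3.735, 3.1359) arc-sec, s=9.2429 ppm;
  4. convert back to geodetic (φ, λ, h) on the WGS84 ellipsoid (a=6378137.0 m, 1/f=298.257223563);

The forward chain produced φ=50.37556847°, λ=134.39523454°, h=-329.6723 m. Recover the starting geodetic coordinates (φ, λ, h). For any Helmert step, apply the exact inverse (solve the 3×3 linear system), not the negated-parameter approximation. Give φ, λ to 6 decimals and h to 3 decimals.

start: φ=50.375568°, λ=134.395235°, h=-329.672 m
→ ECEF (a=6378137.000, f=1/298.257223563): X=-2851280.6499, Y=2912116.4213, Z=4889282.7989
→ Helmert⁻¹: X=-2850775.0961, Y=2912513.9817, Z=4889331.9117
→ Helmert⁻¹: X=-2851162.5014, Y=2912824.1346, Z=4889490.2563
→ geod (Bowring, a=6378206.400): φ=50.37593100°, λ=134.38708800°, h=171.4860 m

φ=50.375931°, λ=134.387088°, h=171.486 m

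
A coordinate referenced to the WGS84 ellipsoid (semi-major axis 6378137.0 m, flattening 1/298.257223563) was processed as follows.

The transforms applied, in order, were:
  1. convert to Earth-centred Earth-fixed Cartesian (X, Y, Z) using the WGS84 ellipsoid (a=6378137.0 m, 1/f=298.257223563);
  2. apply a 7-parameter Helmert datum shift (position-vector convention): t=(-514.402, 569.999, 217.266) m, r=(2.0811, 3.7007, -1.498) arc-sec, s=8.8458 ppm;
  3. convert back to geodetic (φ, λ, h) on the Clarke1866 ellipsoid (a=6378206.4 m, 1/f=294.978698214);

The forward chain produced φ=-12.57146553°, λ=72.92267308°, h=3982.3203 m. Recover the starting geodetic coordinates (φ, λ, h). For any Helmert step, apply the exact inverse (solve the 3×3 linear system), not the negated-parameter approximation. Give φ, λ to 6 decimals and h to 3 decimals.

φ=-12.573498°, λ=72.916772°, h=3647.043 m

start: φ=-12.571466°, λ=72.922673°, h=3982.320 m
→ ECEF (a=6378206.400, f=1/294.978698214): X=1829566.3839, Y=5955483.0559, Z=-1379953.7041
→ Helmert⁻¹: X=1830046.1129, Y=5954859.7468, Z=-1380186.0090
→ geod (Bowring, a=6378137.000): φ=-12.57349800°, λ=72.91677200°, h=3647.0430 m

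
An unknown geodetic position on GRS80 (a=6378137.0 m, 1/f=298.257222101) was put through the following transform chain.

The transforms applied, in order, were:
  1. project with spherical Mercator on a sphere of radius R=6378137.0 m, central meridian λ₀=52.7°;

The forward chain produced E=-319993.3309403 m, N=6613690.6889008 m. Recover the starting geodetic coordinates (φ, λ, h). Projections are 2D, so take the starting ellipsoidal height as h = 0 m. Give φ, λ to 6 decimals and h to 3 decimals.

start: E=-319993.3309, N=6613690.6889 m
→ merc⁻¹: φ=50.95699800°, λ=49.82545100°

φ=50.956998°, λ=49.825451°, h=0.000 m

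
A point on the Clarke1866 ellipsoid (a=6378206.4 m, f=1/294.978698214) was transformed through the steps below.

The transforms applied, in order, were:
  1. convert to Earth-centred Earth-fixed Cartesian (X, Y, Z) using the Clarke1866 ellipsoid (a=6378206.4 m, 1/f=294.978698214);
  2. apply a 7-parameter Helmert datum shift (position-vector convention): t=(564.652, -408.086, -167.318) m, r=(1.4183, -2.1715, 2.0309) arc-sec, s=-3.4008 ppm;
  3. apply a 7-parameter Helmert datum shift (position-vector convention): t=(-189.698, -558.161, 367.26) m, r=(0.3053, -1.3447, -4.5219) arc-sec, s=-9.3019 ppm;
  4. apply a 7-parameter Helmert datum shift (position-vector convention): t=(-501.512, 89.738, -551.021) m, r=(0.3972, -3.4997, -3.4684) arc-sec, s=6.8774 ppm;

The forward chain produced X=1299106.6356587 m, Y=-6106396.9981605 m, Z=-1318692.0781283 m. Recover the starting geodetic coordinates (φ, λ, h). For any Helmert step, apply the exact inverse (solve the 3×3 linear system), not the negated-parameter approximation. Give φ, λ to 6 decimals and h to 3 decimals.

φ=-12.004178°, λ=-77.985622°, h=2680.953 m

start: X=1299106.6357, Y=-6106396.9982, Z=-1318692.0781 m
→ Helmert⁻¹: X=1299679.5261, Y=-6106425.4235, Z=-1318142.2845
→ Helmert⁻¹: X=1300006.5779, Y=-6105897.5111, Z=-1318521.2468
→ Helmert⁻¹: X=1299372.3505, Y=-6105532.0474, Z=-1318330.1094
→ geod (Bowring, a=6378206.400): φ=-12.00417800°, λ=-77.98562200°, h=2680.9530 m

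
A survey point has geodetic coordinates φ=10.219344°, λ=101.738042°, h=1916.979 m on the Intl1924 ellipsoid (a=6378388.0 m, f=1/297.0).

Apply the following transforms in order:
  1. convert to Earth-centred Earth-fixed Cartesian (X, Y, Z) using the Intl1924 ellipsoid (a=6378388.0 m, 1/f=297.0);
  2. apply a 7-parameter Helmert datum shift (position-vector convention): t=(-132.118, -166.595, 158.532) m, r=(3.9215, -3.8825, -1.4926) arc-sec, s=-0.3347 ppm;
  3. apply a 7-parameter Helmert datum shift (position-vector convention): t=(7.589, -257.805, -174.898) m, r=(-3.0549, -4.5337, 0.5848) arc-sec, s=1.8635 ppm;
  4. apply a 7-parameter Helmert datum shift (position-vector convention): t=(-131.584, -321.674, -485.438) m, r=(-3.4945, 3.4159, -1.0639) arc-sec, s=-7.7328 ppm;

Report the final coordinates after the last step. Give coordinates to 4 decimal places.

start: φ=10.219344°, λ=101.738042°, h=1916.979 m
→ ECEF (a=6378388.000, f=1/297.0): X=-1277536.2161, Y=6148428.1387, Z=1124485.9779
→ Helmert 7p (PV): X=-1277644.5806, Y=6148247.3518, Z=1124736.9803
→ Helmert 7p (PV): X=-1277681.5257, Y=6148014.0397, Z=1124445.0363
→ Helmert 7p (PV): X=-1277752.8973, Y=6147670.4645, Z=1123867.9047

X=-1277752.8973 m, Y=6147670.4645 m, Z=1123867.9047 m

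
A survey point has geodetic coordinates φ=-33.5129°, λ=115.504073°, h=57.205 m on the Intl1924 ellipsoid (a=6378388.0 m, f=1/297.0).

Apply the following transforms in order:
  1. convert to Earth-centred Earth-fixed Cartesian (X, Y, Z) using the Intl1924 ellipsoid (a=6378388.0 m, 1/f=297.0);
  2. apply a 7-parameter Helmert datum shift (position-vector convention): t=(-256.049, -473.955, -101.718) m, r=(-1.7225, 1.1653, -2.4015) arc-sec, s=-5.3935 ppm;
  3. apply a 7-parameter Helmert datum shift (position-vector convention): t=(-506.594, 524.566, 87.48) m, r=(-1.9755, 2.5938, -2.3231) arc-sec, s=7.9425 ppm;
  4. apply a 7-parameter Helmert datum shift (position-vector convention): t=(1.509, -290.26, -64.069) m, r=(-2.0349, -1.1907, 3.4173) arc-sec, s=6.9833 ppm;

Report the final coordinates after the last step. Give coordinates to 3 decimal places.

X=-2292989.336 m, Y=4804527.256 m, Z=-3501828.776 m

start: φ=-33.512900°, λ=115.504073°, h=57.205 m
→ ECEF (a=6378388.000, f=1/297.0): X=-2292193.1883, Y=4804803.9149, Z=-3501612.0902
→ Helmert 7p (PV): X=-2292400.7157, Y=4804301.4911, Z=-3501722.0968
→ Helmert 7p (PV): X=-2292915.4420, Y=4804856.4961, Z=-3501679.6153
→ Helmert 7p (PV): X=-2292989.3361, Y=4804527.2557, Z=-3501828.7765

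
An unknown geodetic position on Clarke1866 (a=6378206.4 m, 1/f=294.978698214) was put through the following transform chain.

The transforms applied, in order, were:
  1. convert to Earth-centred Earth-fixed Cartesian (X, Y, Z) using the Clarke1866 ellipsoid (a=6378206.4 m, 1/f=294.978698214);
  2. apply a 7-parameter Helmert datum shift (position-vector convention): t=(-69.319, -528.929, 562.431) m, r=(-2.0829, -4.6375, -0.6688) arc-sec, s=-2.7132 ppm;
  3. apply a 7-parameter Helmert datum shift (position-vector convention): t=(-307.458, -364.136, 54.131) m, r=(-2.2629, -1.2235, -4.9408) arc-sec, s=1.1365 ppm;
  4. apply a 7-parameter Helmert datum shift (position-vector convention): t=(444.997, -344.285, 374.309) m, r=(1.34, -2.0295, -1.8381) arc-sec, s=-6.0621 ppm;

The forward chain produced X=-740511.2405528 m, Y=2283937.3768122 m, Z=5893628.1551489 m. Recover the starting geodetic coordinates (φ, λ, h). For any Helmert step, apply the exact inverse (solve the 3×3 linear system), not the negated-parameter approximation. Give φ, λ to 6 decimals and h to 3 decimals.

φ=67.958404°, λ=107.954058°, h=3859.871 m

start: X=-740511.2406, Y=2283937.3768, Z=5893628.1551 m
→ Helmert⁻¹: X=-740923.1001, Y=2284327.1925, Z=5893282.0219
→ Helmert⁻¹: X=-740634.5681, Y=2284606.3371, Z=5893250.6505
→ Helmert⁻¹: X=-740442.1797, Y=2285079.5593, Z=5892743.9303
→ geod (Bowring, a=6378206.400): φ=67.95840400°, λ=107.95405800°, h=3859.8710 m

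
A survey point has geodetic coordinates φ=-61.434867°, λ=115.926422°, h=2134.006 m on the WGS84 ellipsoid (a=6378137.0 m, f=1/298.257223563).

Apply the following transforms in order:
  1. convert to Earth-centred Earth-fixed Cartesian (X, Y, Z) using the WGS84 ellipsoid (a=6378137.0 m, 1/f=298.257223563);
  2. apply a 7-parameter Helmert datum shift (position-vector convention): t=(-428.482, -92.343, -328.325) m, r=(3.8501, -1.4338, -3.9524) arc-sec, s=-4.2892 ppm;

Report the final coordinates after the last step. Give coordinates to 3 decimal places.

start: φ=-61.434867°, λ=115.926422°, h=2134.006 m
→ ECEF (a=6378137.000, f=1/298.257223563): X=-1337305.1969, Y=2750842.1718, Z=-5580548.8884
→ Helmert 7p (PV): X=-1337636.4405, Y=2750867.8199, Z=-5580811.2268

X=-1337636.440 m, Y=2750867.820 m, Z=-5580811.227 m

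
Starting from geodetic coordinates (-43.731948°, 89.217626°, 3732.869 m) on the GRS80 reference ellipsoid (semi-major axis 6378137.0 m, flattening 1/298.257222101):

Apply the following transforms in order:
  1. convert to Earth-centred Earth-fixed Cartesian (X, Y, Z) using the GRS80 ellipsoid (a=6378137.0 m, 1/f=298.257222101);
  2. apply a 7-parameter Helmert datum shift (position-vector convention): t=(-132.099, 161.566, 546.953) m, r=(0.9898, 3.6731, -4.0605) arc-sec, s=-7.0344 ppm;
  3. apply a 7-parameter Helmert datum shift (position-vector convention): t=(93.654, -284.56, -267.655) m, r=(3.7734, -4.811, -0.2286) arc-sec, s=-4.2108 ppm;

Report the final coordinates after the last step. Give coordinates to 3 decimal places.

X=63149.018 m, Y=4618307.091 m, Z=-4388763.912 m

start: φ=-43.731948°, λ=89.217626°, h=3732.869 m
→ ECEF (a=6378137.000, f=1/298.257222101): X=63067.9365, Y=4618381.9849, Z=-4389199.5625
→ Helmert 7p (PV): X=62948.1490, Y=4618530.8841, Z=-4388600.6952
→ Helmert 7p (PV): X=63149.0176, Y=4618307.0911, Z=-4388763.9116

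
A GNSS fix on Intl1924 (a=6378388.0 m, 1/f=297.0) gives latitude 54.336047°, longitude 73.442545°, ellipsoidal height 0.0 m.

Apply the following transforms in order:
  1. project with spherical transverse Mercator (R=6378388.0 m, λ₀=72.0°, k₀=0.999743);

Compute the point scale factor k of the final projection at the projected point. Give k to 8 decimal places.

start: φ=54.336047°, λ=73.442545°, h=0.000 m
→ into tm (λ₀=72.0°): φ=54.33604700°, λ−λ₀=1.44254500°
scale k = 0.99985070

0.99985070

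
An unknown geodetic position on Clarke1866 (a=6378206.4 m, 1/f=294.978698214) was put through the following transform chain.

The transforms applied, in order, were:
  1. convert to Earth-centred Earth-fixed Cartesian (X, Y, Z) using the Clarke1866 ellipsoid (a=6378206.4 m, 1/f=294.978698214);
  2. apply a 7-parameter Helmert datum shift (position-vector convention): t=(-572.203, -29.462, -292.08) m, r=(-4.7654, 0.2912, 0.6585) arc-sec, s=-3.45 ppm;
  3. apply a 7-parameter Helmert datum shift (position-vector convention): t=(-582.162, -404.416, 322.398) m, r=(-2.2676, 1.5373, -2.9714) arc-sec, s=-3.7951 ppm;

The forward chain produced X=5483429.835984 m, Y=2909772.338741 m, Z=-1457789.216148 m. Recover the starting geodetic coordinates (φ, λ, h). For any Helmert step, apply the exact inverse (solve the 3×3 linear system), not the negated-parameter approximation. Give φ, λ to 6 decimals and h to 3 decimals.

start: X=5483429.8360, Y=2909772.3387, Z=-1457789.2161 m
→ Helmert⁻¹: X=5484001.7525, Y=2910282.8296, Z=-1458044.2808
→ Helmert⁻¹: X=5484604.2265, Y=2910338.4999, Z=-1457682.2485
→ geod (Bowring, a=6378206.400): φ=-13.29898100°, λ=27.95211300°, h=686.1360 m

φ=-13.298981°, λ=27.952113°, h=686.136 m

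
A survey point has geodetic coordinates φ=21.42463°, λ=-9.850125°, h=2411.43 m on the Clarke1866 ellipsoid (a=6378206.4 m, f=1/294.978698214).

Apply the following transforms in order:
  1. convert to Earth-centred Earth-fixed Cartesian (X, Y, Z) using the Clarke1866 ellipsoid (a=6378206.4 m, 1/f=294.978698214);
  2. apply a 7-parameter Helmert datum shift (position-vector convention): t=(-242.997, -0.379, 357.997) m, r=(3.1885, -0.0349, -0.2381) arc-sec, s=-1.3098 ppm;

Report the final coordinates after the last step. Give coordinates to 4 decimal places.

X=5854541.5951 m, Y=-1016615.7647 m, Z=2316309.0420 m

start: φ=21.424630°, λ=-9.850125°, h=2411.430 m
→ ECEF (a=6378206.400, f=1/294.978698214): X=5854793.8261, Y=-1016574.1579, Z=2315968.8023
→ Helmert 7p (PV): X=5854541.5951, Y=-1016615.7647, Z=2316309.0420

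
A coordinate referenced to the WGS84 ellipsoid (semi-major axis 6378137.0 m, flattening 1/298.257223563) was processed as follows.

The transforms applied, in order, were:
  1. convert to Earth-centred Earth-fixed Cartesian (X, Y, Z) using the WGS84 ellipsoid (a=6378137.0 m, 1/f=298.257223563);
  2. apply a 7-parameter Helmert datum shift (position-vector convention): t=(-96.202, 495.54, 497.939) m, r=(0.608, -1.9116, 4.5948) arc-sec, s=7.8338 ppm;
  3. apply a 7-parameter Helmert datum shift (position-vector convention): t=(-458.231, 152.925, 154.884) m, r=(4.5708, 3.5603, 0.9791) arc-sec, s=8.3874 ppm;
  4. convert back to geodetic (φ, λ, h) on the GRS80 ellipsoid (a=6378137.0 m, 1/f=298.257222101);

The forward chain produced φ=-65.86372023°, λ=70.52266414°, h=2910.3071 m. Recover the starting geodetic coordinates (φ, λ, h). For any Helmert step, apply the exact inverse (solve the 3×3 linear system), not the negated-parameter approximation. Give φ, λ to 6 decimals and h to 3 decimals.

φ=-65.870801°, λ=70.502911°, h=3228.864 m

start: φ=-65.863720°, λ=70.522664°, h=2910.307 m
→ ECEF (a=6378137.000, f=1/298.257222101): X=872451.4096, Y=2466827.4272, Z=-5800406.1291
→ Helmert⁻¹: X=873014.1496, Y=2466521.1299, Z=-5800551.9507
→ Helmert⁻¹: X=873104.6823, Y=2465969.7228, Z=-5801019.8063
→ geod (Bowring, a=6378137.000): φ=-65.87080100°, λ=70.50291100°, h=3228.8640 m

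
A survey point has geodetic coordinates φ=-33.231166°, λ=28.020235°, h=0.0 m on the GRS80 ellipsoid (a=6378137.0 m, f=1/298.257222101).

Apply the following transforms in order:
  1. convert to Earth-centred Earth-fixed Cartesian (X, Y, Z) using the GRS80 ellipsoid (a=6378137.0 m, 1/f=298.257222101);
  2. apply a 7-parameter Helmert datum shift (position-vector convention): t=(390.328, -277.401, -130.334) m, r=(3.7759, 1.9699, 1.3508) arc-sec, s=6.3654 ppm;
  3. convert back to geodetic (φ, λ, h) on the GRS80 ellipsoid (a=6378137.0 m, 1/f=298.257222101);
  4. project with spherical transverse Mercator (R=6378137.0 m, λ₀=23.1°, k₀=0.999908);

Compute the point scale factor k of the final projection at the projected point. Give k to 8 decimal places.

1.00248763

start: φ=-33.231166°, λ=28.020235°, h=0.000 m
→ ECEF (a=6378137.000, f=1/298.257222101): X=4714467.6938, Y=2508863.0547, Z=-3475432.0957
→ Helmert 7p (PV): X=4714838.4091, Y=2508696.1201, Z=-3475583.6496
→ geod (Bowring, a=6378137.000): φ=-33.23107942°, λ=28.01678567°, h=291.2067 m
→ into tm (λ₀=23.1°): φ=-33.23107942°, λ−λ₀=4.91678567°
scale k = 1.00248763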